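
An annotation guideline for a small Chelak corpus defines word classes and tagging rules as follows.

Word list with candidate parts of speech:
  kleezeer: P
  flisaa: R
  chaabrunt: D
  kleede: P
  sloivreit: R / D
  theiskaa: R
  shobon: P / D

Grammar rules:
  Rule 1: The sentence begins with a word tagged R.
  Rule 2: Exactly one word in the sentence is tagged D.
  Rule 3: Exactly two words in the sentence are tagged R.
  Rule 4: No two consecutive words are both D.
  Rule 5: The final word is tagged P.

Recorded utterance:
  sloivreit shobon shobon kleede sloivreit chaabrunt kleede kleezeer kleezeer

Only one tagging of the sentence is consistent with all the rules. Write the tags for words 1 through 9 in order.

R P P P R D P P P

Candidates per position — 1:sloivreit {R,D}; 2:shobon {P,D}; 3:shobon {P,D}; 4:kleede {P}; 5:sloivreit {R,D}; 6:chaabrunt {D}; 7:kleede {P}; 8:kleezeer {P}; 9:kleezeer {P}.
Word 1 cannot be D — rule 1 would then fail for every completion. It is R.
Word 2 cannot be D — rule 2 would then fail for every completion. It is P.
Word 3 cannot be D — rule 2 would then fail for every completion. It is P.
Word 5 cannot be D — rule 2 would then fail for every completion. It is R.
The unique satisfying tagging is: R P P P R D P P P.
Checking: rule 1 satisfied; rule 2 satisfied; rule 3 satisfied; rule 4 satisfied; rule 5 satisfied.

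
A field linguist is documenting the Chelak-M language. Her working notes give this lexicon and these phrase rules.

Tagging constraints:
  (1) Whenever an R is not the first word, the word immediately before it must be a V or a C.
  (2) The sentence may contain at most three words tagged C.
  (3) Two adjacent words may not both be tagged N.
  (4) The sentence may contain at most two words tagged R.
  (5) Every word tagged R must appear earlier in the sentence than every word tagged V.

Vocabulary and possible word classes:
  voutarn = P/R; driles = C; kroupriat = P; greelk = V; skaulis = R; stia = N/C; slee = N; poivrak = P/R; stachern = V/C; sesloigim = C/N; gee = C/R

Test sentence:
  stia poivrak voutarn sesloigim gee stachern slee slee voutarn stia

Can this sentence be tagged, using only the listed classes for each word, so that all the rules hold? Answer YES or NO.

NO

Candidates per position — 1:stia {N,C}; 2:poivrak {P,R}; 3:voutarn {P,R}; 4:sesloigim {C,N}; 5:gee {C,R}; 6:stachern {V,C}; 7:slee {N}; 8:slee {N}; 9:voutarn {P,R}; 10:stia {N,C}.
Rule 3 cannot be satisfied by any choice of tags from the lexicon.
So there is no consistent tagging.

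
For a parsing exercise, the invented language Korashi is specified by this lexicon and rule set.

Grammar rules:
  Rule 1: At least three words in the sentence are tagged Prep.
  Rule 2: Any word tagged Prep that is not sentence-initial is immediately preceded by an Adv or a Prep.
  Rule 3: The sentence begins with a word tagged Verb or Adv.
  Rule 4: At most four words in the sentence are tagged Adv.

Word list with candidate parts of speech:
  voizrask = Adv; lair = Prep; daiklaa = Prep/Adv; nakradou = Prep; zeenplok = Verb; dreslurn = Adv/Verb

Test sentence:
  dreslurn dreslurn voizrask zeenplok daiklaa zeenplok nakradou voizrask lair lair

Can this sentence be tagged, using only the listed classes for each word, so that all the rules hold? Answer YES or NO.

NO

Candidates per position — 1:dreslurn {Adv,Verb}; 2:dreslurn {Adv,Verb}; 3:voizrask {Adv}; 4:zeenplok {Verb}; 5:daiklaa {Prep,Adv}; 6:zeenplok {Verb}; 7:nakradou {Prep}; 8:voizrask {Adv}; 9:lair {Prep}; 10:lair {Prep}.
Rule 2 cannot be satisfied by any choice of tags from the lexicon.
So there is no consistent tagging.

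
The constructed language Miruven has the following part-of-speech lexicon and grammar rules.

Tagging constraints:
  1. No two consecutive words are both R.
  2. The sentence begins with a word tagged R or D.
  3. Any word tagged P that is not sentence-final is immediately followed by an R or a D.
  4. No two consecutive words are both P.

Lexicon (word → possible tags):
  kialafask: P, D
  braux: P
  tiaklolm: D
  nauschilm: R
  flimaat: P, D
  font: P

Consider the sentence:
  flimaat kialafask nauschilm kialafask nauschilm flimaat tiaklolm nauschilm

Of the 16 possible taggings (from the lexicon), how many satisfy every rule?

8

Candidates per position — 1:flimaat {P,D}; 2:kialafask {P,D}; 3:nauschilm {R}; 4:kialafask {P,D}; 5:nauschilm {R}; 6:flimaat {P,D}; 7:tiaklolm {D}; 8:nauschilm {R}.
There are 16 candidate sequences in total.
Checking each against the rules leaves 8 sequences.
Count = 8.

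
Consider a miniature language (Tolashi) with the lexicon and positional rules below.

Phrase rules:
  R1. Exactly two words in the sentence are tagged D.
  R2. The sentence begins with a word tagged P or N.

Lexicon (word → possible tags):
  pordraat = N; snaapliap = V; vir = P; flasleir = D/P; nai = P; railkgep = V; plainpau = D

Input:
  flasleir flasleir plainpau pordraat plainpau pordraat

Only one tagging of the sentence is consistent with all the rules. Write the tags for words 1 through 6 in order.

Candidates per position — 1:flasleir {D,P}; 2:flasleir {D,P}; 3:plainpau {D}; 4:pordraat {N}; 5:plainpau {D}; 6:pordraat {N}.
Position 1: tagging it D would leave rule 1 unsatisfiable, so it must be P.
Position 2: tagging it D would leave rule 1 unsatisfiable, so it must be P.
The only consistent sequence is: P P D N D N.
Verifying each rule — rule 1 holds; rule 2 holds.

P P D N D N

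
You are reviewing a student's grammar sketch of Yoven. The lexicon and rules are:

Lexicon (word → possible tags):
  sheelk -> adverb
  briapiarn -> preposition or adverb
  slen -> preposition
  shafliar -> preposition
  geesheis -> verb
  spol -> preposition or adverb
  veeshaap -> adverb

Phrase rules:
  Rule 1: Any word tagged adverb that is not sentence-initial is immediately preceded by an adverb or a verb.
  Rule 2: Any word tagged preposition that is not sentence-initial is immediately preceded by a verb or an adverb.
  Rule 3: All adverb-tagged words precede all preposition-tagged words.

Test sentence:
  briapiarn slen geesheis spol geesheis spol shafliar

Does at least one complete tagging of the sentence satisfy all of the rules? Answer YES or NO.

NO

Candidates per position — 1:briapiarn {preposition,adverb}; 2:slen {preposition}; 3:geesheis {verb}; 4:spol {preposition,adverb}; 5:geesheis {verb}; 6:spol {preposition,adverb}; 7:shafliar {preposition}.
Every candidate sequence violates at least one rule; no consistent tagging exists.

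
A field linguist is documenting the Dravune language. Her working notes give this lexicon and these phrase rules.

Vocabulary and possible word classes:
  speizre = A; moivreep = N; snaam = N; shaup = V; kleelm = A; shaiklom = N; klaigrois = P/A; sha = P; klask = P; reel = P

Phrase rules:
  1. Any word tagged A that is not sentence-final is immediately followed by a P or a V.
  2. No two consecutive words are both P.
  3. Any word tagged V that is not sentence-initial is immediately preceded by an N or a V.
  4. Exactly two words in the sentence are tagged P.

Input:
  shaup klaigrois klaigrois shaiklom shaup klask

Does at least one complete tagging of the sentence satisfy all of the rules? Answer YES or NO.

Candidates per position — 1:shaup {V}; 2:klaigrois {P,A}; 3:klaigrois {P,A}; 4:shaiklom {N}; 5:shaup {V}; 6:klask {P}.
One satisfying assignment: V A P N V P.
Rule-by-rule: rule 1 satisfied; rule 2 satisfied; rule 3 satisfied; rule 4 satisfied.

YES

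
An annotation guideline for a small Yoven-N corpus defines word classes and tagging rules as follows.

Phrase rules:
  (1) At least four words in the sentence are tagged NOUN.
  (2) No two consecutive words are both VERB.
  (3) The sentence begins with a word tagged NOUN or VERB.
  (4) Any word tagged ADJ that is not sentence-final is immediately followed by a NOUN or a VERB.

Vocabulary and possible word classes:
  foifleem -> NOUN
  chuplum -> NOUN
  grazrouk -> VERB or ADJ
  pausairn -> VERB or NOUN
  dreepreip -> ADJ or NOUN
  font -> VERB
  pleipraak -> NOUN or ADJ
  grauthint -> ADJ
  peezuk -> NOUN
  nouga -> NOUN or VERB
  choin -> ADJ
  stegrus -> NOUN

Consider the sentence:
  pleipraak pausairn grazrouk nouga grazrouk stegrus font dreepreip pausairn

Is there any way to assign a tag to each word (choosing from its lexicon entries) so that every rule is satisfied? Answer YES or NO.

YES

Candidates per position — 1:pleipraak {NOUN,ADJ}; 2:pausairn {VERB,NOUN}; 3:grazrouk {VERB,ADJ}; 4:nouga {NOUN,VERB}; 5:grazrouk {VERB,ADJ}; 6:stegrus {NOUN}; 7:font {VERB}; 8:dreepreip {ADJ,NOUN}; 9:pausairn {VERB,NOUN}.
One satisfying assignment: NOUN NOUN ADJ NOUN VERB NOUN VERB ADJ VERB.
Checking: rule 1 satisfied; rule 2 satisfied; rule 3 satisfied; rule 4 satisfied.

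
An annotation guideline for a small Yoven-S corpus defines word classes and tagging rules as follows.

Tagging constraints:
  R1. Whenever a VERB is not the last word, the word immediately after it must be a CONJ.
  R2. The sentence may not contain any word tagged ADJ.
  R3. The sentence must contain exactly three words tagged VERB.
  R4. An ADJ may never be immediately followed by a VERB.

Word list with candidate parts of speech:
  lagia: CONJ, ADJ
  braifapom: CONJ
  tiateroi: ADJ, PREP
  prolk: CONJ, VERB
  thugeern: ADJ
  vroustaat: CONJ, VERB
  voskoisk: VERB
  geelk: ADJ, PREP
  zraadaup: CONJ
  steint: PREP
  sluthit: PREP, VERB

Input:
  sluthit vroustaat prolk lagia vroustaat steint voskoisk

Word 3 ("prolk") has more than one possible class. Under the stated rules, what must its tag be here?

Candidates per position — 1:sluthit {PREP,VERB}; 2:vroustaat {CONJ,VERB}; 3:prolk {CONJ,VERB}; 4:lagia {CONJ,ADJ}; 5:vroustaat {CONJ,VERB}; 6:steint {PREP}; 7:voskoisk {VERB}.
Position 4: tagging it ADJ would leave rule 2 unsatisfiable, so it must be CONJ.
Position 5: tagging it VERB would leave rule 1 unsatisfiable, so it must be CONJ.
Position 3: the remaining choice is settled jointly with positions 1, 2 — only VERB at position 3 is part of a tagging that satisfies every rule.
That leaves exactly one tagging: VERB CONJ VERB CONJ CONJ PREP VERB.
Check: rule 1 ok; rule 2 ok; rule 3 ok; rule 4 ok.

VERB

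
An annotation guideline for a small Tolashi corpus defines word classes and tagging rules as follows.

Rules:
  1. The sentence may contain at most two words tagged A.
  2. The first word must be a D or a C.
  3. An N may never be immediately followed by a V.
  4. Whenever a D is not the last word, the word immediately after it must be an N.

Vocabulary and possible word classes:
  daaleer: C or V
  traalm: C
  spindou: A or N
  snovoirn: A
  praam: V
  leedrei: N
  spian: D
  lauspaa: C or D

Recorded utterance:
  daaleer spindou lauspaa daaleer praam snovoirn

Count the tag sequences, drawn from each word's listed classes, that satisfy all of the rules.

Candidates per position — 1:daaleer {C,V}; 2:spindou {A,N}; 3:lauspaa {C,D}; 4:daaleer {C,V}; 5:praam {V}; 6:snovoirn {A}.
There are 16 candidate sequences in total.
The sequences that satisfy every rule: C A C C V A; C A C V V A; C N C C V A; C N C V V A.
Count = 4.

4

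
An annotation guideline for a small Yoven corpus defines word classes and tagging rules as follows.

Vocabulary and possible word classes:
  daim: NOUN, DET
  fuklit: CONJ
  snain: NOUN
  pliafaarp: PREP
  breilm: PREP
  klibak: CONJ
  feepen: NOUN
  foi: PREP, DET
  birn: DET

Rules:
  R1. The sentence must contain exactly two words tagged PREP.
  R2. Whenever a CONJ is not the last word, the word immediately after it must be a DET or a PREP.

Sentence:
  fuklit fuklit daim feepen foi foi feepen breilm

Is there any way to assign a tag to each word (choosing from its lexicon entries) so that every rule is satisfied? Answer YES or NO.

Candidates per position — 1:fuklit {CONJ}; 2:fuklit {CONJ}; 3:daim {NOUN,DET}; 4:feepen {NOUN}; 5:foi {PREP,DET}; 6:foi {PREP,DET}; 7:feepen {NOUN}; 8:breilm {PREP}.
Rule 2 cannot be satisfied by any choice of tags from the lexicon.
So there is no consistent tagging.

NO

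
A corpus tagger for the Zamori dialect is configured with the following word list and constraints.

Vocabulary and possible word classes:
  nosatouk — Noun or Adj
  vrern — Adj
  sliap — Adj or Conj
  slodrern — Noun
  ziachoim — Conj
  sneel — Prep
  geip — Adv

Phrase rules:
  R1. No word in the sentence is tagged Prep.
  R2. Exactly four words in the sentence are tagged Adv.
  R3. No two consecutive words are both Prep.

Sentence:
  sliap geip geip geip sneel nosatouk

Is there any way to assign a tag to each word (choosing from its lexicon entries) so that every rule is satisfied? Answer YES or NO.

NO

Candidates per position — 1:sliap {Adj,Conj}; 2:geip {Adv}; 3:geip {Adv}; 4:geip {Adv}; 5:sneel {Prep}; 6:nosatouk {Noun,Adj}.
Rule 1 cannot be satisfied by any choice of tags from the lexicon.
So there is no consistent tagging.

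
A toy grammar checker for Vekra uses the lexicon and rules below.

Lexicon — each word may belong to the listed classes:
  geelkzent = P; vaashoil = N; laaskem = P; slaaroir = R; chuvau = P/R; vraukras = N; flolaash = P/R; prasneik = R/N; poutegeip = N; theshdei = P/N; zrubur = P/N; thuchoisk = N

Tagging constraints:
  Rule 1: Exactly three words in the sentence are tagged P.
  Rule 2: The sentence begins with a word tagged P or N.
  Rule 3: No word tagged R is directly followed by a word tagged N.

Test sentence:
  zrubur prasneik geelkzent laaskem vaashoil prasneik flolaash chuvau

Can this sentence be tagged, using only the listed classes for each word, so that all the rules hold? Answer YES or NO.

Candidates per position — 1:zrubur {P,N}; 2:prasneik {R,N}; 3:geelkzent {P}; 4:laaskem {P}; 5:vaashoil {N}; 6:prasneik {R,N}; 7:flolaash {P,R}; 8:chuvau {P,R}.
One satisfying assignment: N R P P N N P R.
Checking: rule 1 satisfied; rule 2 satisfied; rule 3 satisfied.

YES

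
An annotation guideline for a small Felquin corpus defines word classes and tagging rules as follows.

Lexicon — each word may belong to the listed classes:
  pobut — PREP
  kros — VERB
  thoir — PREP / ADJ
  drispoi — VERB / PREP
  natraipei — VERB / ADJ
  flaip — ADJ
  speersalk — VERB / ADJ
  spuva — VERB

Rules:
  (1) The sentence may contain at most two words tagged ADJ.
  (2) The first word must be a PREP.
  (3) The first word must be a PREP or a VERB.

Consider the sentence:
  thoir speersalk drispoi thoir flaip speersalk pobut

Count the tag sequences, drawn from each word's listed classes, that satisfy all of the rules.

8

Candidates per position — 1:thoir {PREP,ADJ}; 2:speersalk {VERB,ADJ}; 3:drispoi {VERB,PREP}; 4:thoir {PREP,ADJ}; 5:flaip {ADJ}; 6:speersalk {VERB,ADJ}; 7:pobut {PREP}.
There are 32 candidate sequences in total.
Checking each against the rules leaves 8 sequences.
Count = 8.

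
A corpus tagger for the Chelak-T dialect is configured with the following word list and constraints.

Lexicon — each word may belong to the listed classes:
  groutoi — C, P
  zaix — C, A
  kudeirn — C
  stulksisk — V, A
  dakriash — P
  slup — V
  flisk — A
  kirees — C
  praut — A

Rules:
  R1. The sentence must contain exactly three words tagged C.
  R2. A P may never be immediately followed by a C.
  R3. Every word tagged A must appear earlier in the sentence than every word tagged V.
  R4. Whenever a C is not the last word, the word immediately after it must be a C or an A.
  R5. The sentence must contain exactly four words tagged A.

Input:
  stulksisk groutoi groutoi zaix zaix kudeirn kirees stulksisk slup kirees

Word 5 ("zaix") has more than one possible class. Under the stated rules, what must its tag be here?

A

Candidates per position — 1:stulksisk {V,A}; 2:groutoi {C,P}; 3:groutoi {C,P}; 4:zaix {C,A}; 5:zaix {C,A}; 6:kudeirn {C}; 7:kirees {C}; 8:stulksisk {V,A}; 9:slup {V}; 10:kirees {C}.
If word 1 were V, no tagging could satisfy rule 5; so word 1 is A.
If word 2 were C, no tagging could satisfy rule 1; so word 2 is P.
If word 3 were C, no tagging could satisfy rule 1; so word 3 is P.
If word 4 were C, no tagging could satisfy rule 1; so word 4 is A.
If word 5 were C, no tagging could satisfy rule 1; so word 5 is A.
If word 8 were V, no tagging could satisfy rule 4; so word 8 is A.
The unique satisfying tagging is: A P P A A C C A V C.
Verifying each rule — rule 1 holds; rule 2 holds; rule 3 holds; rule 4 holds; rule 5 holds.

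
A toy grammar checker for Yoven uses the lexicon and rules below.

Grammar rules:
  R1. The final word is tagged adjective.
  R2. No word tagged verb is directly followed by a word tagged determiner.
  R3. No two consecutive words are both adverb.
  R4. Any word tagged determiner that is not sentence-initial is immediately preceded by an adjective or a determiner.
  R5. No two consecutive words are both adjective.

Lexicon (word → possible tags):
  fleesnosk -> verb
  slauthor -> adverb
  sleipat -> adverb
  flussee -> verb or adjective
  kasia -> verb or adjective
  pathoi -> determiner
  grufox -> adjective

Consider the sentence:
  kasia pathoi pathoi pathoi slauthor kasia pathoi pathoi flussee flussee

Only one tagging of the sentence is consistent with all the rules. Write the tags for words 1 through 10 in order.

adjective determiner determiner determiner adverb adjective determiner determiner verb adjective

Candidates per position — 1:kasia {verb,adjective}; 2:pathoi {determiner}; 3:pathoi {determiner}; 4:pathoi {determiner}; 5:slauthor {adverb}; 6:kasia {verb,adjective}; 7:pathoi {determiner}; 8:pathoi {determiner}; 9:flussee {verb,adjective}; 10:flussee {verb,adjective}.
Position 1: verb is ruled out by rule 2; that leaves adjective.
Position 6: verb is ruled out by rule 2; that leaves adjective.
Position 10: verb is ruled out by rule 1; that leaves adjective.
Position 9: adjective is ruled out by rule 5; that leaves verb.
The unique satisfying tagging is: adjective determiner determiner determiner adverb adjective determiner determiner verb adjective.
Rule-by-rule: rule 1 satisfied; rule 2 satisfied; rule 3 satisfied; rule 4 satisfied; rule 5 satisfied.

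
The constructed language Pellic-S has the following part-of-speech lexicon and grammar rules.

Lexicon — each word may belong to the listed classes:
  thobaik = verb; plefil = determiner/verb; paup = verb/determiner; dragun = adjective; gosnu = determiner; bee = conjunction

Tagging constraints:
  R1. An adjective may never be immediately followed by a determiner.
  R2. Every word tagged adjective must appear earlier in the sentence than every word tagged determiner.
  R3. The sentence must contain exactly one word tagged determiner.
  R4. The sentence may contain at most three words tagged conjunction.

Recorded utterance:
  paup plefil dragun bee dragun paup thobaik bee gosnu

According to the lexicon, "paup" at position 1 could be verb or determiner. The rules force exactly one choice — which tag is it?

Candidates per position — 1:paup {verb,determiner}; 2:plefil {determiner,verb}; 3:dragun {adjective}; 4:bee {conjunction}; 5:dragun {adjective}; 6:paup {verb,determiner}; 7:thobaik {verb}; 8:bee {conjunction}; 9:gosnu {determiner}.
At position 1, choosing determiner makes rule 2 impossible to satisfy; hence verb.
At position 2, choosing determiner makes rule 2 impossible to satisfy; hence verb.
At position 6, choosing determiner makes rule 1 impossible to satisfy; hence verb.
The only consistent sequence is: verb verb adjective conjunction adjective verb verb conjunction determiner.
Check: rule 1 ✓; rule 2 ✓; rule 3 ✓; rule 4 ✓.

verb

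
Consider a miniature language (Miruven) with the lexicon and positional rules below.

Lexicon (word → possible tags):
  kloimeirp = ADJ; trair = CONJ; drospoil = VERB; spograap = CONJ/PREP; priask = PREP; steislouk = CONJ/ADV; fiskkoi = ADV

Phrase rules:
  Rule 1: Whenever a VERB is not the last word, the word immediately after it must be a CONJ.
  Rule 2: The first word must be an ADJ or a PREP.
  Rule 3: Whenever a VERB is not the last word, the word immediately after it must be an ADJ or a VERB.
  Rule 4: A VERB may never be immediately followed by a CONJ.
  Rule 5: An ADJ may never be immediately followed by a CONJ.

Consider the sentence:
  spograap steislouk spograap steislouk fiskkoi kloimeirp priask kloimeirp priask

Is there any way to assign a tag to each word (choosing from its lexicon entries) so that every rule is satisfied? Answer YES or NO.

YES

Candidates per position — 1:spograap {CONJ,PREP}; 2:steislouk {CONJ,ADV}; 3:spograap {CONJ,PREP}; 4:steislouk {CONJ,ADV}; 5:fiskkoi {ADV}; 6:kloimeirp {ADJ}; 7:priask {PREP}; 8:kloimeirp {ADJ}; 9:priask {PREP}.
One satisfying assignment: PREP CONJ CONJ ADV ADV ADJ PREP ADJ PREP.
Verifying each rule — rule 1 satisfied; rule 2 satisfied; rule 3 satisfied; rule 4 satisfied; rule 5 satisfied.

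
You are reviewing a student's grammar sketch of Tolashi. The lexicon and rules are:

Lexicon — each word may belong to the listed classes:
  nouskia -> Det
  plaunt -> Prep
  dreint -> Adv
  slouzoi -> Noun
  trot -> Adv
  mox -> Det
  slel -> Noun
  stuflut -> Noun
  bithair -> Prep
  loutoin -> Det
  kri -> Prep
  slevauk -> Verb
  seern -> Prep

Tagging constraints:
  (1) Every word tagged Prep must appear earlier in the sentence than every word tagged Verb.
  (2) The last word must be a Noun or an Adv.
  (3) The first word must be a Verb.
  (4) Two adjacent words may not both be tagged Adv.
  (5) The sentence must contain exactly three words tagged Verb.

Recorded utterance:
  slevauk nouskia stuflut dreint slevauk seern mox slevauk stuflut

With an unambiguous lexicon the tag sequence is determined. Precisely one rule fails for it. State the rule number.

Fixed tagging: Verb Det Noun Adv Verb Prep Det Verb Noun.
Rule check: R1 violated, R2 holds, R3 holds, R4 holds, R5 holds.
Only rule 1 fails.

1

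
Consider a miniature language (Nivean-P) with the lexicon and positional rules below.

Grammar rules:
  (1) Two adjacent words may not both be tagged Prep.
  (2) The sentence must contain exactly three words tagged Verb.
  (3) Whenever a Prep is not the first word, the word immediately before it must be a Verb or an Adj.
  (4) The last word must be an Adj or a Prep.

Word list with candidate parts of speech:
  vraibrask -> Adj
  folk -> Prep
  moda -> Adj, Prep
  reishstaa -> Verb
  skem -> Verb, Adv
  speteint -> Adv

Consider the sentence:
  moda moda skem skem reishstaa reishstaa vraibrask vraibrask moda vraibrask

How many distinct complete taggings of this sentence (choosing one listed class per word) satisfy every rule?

12

Candidates per position — 1:moda {Adj,Prep}; 2:moda {Adj,Prep}; 3:skem {Verb,Adv}; 4:skem {Verb,Adv}; 5:reishstaa {Verb}; 6:reishstaa {Verb}; 7:vraibrask {Adj}; 8:vraibrask {Adj}; 9:moda {Adj,Prep}; 10:vraibrask {Adj}.
There are 32 candidate sequences in total.
Checking each against the rules leaves 12 sequences.
Count = 12.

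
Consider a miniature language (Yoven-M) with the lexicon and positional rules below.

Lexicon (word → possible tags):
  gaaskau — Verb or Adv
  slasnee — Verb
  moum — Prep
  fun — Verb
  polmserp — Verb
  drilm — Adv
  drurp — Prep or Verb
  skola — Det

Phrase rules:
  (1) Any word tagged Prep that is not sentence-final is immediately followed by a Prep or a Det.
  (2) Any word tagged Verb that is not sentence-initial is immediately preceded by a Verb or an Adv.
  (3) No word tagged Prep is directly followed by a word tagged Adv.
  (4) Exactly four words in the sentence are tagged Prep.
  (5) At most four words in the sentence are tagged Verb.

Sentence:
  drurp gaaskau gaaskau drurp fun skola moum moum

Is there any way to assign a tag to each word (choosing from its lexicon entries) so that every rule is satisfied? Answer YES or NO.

NO

Candidates per position — 1:drurp {Prep,Verb}; 2:gaaskau {Verb,Adv}; 3:gaaskau {Verb,Adv}; 4:drurp {Prep,Verb}; 5:fun {Verb}; 6:skola {Det}; 7:moum {Prep}; 8:moum {Prep}.
Every candidate sequence violates at least one rule; no consistent tagging exists.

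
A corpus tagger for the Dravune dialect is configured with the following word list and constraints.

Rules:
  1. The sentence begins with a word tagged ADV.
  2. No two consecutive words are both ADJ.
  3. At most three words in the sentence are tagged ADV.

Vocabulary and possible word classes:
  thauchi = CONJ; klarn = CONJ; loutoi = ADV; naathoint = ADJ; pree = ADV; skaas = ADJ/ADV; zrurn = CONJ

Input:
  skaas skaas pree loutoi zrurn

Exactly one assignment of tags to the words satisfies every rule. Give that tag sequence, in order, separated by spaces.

Candidates per position — 1:skaas {ADJ,ADV}; 2:skaas {ADJ,ADV}; 3:pree {ADV}; 4:loutoi {ADV}; 5:zrurn {CONJ}.
Position 1: ADJ is ruled out by rule 1; that leaves ADV.
Position 2: ADV is ruled out by rule 3; that leaves ADJ.
The only consistent sequence is: ADV ADJ ADV ADV CONJ.
Rule-by-rule: rule 1 holds; rule 2 holds; rule 3 holds.

ADV ADJ ADV ADV CONJ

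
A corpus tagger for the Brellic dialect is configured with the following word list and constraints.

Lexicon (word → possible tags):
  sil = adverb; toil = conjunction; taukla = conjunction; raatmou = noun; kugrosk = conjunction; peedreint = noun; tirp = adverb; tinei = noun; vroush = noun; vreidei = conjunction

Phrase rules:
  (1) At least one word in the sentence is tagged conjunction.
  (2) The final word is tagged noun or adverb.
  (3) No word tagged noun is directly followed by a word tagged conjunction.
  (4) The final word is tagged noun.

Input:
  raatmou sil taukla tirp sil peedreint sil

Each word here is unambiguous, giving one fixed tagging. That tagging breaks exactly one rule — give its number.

Fixed tagging: noun adverb conjunction adverb adverb noun adverb.
Applying the rules: R1 pass, R2 pass, R3 pass, R4 fail.
Only rule 4 fails.

4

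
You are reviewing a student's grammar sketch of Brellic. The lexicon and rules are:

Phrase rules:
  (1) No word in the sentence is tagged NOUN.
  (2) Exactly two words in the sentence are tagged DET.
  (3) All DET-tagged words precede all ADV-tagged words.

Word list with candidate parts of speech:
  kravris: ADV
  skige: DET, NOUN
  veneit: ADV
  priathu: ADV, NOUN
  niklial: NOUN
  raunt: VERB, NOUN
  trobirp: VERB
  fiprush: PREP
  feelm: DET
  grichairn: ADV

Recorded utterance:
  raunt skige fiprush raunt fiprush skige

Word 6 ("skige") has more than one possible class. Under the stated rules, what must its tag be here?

DET

Candidates per position — 1:raunt {VERB,NOUN}; 2:skige {DET,NOUN}; 3:fiprush {PREP}; 4:raunt {VERB,NOUN}; 5:fiprush {PREP}; 6:skige {DET,NOUN}.
Word 1 cannot be NOUN — rule 1 would then fail for every completion. It is VERB.
Word 2 cannot be NOUN — rule 1 would then fail for every completion. It is DET.
Word 4 cannot be NOUN — rule 1 would then fail for every completion. It is VERB.
Word 6 cannot be NOUN — rule 1 would then fail for every completion. It is DET.
So the tagging must be: VERB DET PREP VERB PREP DET.
Rule-by-rule: rule 1 ok; rule 2 ok; rule 3 ok.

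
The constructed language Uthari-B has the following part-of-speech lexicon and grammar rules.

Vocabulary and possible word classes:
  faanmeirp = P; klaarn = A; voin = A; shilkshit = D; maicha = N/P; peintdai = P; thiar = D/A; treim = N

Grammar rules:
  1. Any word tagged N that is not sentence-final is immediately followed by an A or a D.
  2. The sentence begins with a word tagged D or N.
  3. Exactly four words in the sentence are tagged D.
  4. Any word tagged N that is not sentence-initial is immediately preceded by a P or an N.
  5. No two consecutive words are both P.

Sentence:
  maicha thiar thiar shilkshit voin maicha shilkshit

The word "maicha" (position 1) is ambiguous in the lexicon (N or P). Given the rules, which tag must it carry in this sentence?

Candidates per position — 1:maicha {N,P}; 2:thiar {D,A}; 3:thiar {D,A}; 4:shilkshit {D}; 5:voin {A}; 6:maicha {N,P}; 7:shilkshit {D}.
At position 1, choosing P makes rule 2 impossible to satisfy; hence N.
At position 2, choosing A makes rule 3 impossible to satisfy; hence D.
At position 3, choosing A makes rule 3 impossible to satisfy; hence D.
At position 6, choosing N makes rule 4 impossible to satisfy; hence P.
That leaves exactly one tagging: N D D D A P D.
Verifying each rule — rule 1 ✓; rule 2 ✓; rule 3 ✓; rule 4 ✓; rule 5 ✓.

N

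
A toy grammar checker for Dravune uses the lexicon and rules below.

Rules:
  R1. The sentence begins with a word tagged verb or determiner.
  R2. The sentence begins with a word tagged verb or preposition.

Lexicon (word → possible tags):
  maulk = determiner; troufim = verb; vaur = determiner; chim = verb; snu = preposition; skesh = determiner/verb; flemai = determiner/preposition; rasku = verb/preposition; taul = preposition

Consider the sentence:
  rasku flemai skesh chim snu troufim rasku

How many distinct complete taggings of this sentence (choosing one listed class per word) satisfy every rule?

8

Candidates per position — 1:rasku {verb,preposition}; 2:flemai {determiner,preposition}; 3:skesh {determiner,verb}; 4:chim {verb}; 5:snu {preposition}; 6:troufim {verb}; 7:rasku {verb,preposition}.
There are 16 candidate sequences in total.
Checking each against the rules leaves 8 sequences.
Count = 8.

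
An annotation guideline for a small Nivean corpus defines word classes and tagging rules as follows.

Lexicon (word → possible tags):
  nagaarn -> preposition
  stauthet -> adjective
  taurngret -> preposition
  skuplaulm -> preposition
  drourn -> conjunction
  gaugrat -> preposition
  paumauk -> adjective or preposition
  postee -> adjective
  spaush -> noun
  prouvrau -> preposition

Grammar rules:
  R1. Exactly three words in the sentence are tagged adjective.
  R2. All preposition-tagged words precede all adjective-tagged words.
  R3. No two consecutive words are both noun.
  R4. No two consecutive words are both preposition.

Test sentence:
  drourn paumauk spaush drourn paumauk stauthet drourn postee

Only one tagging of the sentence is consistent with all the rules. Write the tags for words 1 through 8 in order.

Candidates per position — 1:drourn {conjunction}; 2:paumauk {adjective,preposition}; 3:spaush {noun}; 4:drourn {conjunction}; 5:paumauk {adjective,preposition}; 6:stauthet {adjective}; 7:drourn {conjunction}; 8:postee {adjective}.
The remaining ambiguous positions (2, 5) are resolved jointly — only one combination satisfies every rule.
The only consistent sequence is: conjunction preposition noun conjunction adjective adjective conjunction adjective.
Check: rule 1 ok; rule 2 ok; rule 3 ok; rule 4 ok.

conjunction preposition noun conjunction adjective adjective conjunction adjective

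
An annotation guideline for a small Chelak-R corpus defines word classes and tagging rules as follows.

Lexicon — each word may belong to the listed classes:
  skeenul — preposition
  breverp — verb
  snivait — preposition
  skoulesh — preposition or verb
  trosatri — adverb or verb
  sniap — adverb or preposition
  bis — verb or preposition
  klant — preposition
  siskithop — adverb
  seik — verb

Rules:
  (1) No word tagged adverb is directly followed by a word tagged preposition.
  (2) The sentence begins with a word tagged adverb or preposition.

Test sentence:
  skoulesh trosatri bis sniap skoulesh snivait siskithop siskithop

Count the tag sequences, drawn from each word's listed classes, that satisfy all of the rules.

Candidates per position — 1:skoulesh {preposition,verb}; 2:trosatri {adverb,verb}; 3:bis {verb,preposition}; 4:sniap {adverb,preposition}; 5:skoulesh {preposition,verb}; 6:snivait {preposition}; 7:siskithop {adverb}; 8:siskithop {adverb}.
There are 32 candidate sequences in total.
Checking each against the rules leaves 9 sequences.
Count = 9.

9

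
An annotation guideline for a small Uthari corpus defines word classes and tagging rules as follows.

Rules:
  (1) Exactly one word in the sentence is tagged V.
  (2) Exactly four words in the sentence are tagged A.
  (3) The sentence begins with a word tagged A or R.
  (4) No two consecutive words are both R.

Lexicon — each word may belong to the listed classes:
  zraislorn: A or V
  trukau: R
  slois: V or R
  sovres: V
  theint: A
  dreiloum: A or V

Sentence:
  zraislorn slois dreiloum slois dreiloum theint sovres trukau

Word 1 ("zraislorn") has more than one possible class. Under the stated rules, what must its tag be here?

A

Candidates per position — 1:zraislorn {A,V}; 2:slois {V,R}; 3:dreiloum {A,V}; 4:slois {V,R}; 5:dreiloum {A,V}; 6:theint {A}; 7:sovres {V}; 8:trukau {R}.
Position 1: V is ruled out by rule 1; that leaves A.
Position 2: V is ruled out by rule 1; that leaves R.
Position 3: V is ruled out by rule 1; that leaves A.
Position 4: V is ruled out by rule 1; that leaves R.
Position 5: V is ruled out by rule 1; that leaves A.
The unique satisfying tagging is: A R A R A A V R.
Rule-by-rule: rule 1 satisfied; rule 2 satisfied; rule 3 satisfied; rule 4 satisfied.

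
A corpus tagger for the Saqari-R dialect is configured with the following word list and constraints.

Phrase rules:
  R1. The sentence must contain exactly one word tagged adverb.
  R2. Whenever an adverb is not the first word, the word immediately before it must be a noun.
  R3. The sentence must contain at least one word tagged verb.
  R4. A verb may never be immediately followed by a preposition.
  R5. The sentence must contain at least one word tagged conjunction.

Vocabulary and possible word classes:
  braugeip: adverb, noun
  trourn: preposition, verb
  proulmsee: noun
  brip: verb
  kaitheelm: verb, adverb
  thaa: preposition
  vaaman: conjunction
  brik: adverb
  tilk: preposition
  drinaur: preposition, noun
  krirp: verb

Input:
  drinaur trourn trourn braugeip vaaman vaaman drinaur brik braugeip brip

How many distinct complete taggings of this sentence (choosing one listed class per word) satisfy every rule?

Candidates per position — 1:drinaur {preposition,noun}; 2:trourn {preposition,verb}; 3:trourn {preposition,verb}; 4:braugeip {adverb,noun}; 5:vaaman {conjunction}; 6:vaaman {conjunction}; 7:drinaur {preposition,noun}; 8:brik {adverb}; 9:braugeip {adverb,noun}; 10:brip {verb}.
There are 64 candidate sequences in total.
Checking each against the rules leaves 6 sequences.
Count = 6.

6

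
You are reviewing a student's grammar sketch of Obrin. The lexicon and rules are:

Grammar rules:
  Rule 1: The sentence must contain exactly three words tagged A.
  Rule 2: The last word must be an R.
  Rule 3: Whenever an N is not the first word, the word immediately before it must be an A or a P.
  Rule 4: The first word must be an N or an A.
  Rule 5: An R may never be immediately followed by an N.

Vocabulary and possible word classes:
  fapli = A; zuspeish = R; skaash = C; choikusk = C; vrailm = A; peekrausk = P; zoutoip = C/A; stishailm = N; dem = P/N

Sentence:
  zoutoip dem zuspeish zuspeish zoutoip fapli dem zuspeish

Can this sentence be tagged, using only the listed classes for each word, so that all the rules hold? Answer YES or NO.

YES

Candidates per position — 1:zoutoip {C,A}; 2:dem {P,N}; 3:zuspeish {R}; 4:zuspeish {R}; 5:zoutoip {C,A}; 6:fapli {A}; 7:dem {P,N}; 8:zuspeish {R}.
One satisfying assignment: A N R R A A P R.
Checking: rule 1 holds; rule 2 holds; rule 3 holds; rule 4 holds; rule 5 holds.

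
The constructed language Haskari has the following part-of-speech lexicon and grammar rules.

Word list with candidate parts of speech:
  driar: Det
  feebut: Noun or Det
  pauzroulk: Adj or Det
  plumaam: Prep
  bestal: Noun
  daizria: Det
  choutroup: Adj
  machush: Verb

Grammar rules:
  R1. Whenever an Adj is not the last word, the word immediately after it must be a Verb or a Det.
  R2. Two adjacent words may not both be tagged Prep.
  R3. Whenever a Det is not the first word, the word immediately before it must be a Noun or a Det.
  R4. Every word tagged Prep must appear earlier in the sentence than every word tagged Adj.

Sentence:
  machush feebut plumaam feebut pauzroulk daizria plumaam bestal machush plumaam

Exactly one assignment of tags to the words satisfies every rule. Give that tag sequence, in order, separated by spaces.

Verb Noun Prep Noun Det Det Prep Noun Verb Prep

Candidates per position — 1:machush {Verb}; 2:feebut {Noun,Det}; 3:plumaam {Prep}; 4:feebut {Noun,Det}; 5:pauzroulk {Adj,Det}; 6:daizria {Det}; 7:plumaam {Prep}; 8:bestal {Noun}; 9:machush {Verb}; 10:plumaam {Prep}.
If word 2 were Det, no tagging could satisfy rule 3; so word 2 is Noun.
If word 4 were Det, no tagging could satisfy rule 3; so word 4 is Noun.
If word 5 were Adj, no tagging could satisfy rule 3; so word 5 is Det.
The unique satisfying tagging is: Verb Noun Prep Noun Det Det Prep Noun Verb Prep.
Verifying each rule — rule 1 satisfied; rule 2 satisfied; rule 3 satisfied; rule 4 satisfied.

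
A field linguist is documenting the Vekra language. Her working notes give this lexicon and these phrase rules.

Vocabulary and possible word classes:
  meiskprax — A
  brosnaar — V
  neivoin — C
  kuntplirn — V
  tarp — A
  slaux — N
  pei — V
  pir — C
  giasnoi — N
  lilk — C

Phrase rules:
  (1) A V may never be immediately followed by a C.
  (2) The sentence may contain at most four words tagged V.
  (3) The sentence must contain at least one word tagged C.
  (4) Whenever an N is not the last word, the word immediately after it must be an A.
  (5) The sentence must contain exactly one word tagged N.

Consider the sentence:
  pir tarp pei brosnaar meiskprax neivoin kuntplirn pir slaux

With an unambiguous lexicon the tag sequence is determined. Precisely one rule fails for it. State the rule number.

Fixed tagging: C A V V A C V C N.
Applying the rules: R1 fails, R2 ok, R3 ok, R4 ok, R5 ok.
Only rule 1 fails.

1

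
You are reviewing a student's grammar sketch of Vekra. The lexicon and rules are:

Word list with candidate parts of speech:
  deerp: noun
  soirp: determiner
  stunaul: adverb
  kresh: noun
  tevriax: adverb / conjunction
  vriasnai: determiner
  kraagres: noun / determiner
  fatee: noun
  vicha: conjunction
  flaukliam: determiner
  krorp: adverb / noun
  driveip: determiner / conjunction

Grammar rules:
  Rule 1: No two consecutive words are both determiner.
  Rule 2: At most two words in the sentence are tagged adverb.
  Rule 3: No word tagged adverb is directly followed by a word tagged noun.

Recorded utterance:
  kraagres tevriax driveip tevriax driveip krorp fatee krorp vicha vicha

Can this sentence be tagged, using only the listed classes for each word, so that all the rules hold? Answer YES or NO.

Candidates per position — 1:kraagres {noun,determiner}; 2:tevriax {adverb,conjunction}; 3:driveip {determiner,conjunction}; 4:tevriax {adverb,conjunction}; 5:driveip {determiner,conjunction}; 6:krorp {adverb,noun}; 7:fatee {noun}; 8:krorp {adverb,noun}; 9:vicha {conjunction}; 10:vicha {conjunction}.
One satisfying assignment: determiner conjunction determiner conjunction conjunction noun noun noun conjunction conjunction.
Check: rule 1 ok; rule 2 ok; rule 3 ok.

YES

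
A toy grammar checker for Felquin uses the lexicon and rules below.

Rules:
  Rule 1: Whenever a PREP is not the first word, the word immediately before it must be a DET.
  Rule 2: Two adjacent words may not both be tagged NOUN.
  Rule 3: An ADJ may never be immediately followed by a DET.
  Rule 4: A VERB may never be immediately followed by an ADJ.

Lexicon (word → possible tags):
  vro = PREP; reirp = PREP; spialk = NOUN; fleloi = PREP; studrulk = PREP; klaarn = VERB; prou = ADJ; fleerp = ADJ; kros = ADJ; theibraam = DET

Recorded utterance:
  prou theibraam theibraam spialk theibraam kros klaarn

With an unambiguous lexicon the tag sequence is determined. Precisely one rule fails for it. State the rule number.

Fixed tagging: ADJ DET DET NOUN DET ADJ VERB.
Checking each rule: R1 ok, R2 ok, R3 fails, R4 ok.
Only rule 3 fails.

3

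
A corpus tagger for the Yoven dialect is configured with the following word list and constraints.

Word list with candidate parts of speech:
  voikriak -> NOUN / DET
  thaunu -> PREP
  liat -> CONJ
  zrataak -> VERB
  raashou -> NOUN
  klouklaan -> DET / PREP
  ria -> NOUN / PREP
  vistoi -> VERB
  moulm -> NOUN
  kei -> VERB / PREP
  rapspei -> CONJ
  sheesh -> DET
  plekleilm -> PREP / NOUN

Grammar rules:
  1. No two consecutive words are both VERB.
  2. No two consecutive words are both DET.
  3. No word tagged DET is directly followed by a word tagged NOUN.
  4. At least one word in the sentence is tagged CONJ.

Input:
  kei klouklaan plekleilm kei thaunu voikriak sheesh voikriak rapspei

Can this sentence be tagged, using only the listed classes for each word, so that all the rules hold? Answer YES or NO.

NO

Candidates per position — 1:kei {VERB,PREP}; 2:klouklaan {DET,PREP}; 3:plekleilm {PREP,NOUN}; 4:kei {VERB,PREP}; 5:thaunu {PREP}; 6:voikriak {NOUN,DET}; 7:sheesh {DET}; 8:voikriak {NOUN,DET}; 9:rapspei {CONJ}.
Every candidate sequence violates at least one rule; no consistent tagging exists.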